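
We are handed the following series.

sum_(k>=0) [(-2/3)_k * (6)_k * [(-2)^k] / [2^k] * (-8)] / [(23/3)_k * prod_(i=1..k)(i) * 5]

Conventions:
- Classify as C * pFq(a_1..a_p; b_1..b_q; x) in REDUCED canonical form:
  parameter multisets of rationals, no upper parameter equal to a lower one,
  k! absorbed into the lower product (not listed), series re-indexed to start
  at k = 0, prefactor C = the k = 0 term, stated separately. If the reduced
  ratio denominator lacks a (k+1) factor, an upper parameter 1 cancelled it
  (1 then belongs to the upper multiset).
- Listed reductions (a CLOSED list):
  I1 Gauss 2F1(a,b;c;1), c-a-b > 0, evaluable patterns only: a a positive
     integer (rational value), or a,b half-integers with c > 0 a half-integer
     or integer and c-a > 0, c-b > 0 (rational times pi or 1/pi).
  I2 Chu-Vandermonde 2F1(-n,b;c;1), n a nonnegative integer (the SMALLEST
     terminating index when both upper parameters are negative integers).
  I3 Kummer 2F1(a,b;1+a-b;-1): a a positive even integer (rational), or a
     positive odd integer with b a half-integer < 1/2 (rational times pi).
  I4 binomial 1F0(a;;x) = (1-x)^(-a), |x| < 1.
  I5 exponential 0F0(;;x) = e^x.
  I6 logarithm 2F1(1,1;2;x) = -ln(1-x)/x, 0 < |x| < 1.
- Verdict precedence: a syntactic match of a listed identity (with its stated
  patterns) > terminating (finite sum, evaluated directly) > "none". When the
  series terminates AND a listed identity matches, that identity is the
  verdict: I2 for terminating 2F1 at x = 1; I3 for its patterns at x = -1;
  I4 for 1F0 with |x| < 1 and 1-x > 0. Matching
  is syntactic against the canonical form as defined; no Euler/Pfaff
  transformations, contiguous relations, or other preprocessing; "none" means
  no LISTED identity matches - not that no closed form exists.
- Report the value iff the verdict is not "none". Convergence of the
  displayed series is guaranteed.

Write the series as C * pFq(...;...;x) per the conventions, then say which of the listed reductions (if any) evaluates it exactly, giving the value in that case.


x = -1 here; the reduced form reads 2F1, upper {-2/3, 6}, lower {23/3}, C = -8/5. Verdict: Kummer's theorem (I3) fires (x = -1; c = 23/3 equals 1+a-b for upper {-2/3, 6}: listed pattern). Hence: -952/405.

The tell: t_0 being -8/5, the product of the first k integers (C = -8/5, x = -1) is k!.
Adjacent-term ratio: r(k) = (-1) * (k-2/3) (k+6) / [(k+23/3) (k+1)] - poly over poly, x = (-1) from leading terms; C = -8/5 at k = 0.


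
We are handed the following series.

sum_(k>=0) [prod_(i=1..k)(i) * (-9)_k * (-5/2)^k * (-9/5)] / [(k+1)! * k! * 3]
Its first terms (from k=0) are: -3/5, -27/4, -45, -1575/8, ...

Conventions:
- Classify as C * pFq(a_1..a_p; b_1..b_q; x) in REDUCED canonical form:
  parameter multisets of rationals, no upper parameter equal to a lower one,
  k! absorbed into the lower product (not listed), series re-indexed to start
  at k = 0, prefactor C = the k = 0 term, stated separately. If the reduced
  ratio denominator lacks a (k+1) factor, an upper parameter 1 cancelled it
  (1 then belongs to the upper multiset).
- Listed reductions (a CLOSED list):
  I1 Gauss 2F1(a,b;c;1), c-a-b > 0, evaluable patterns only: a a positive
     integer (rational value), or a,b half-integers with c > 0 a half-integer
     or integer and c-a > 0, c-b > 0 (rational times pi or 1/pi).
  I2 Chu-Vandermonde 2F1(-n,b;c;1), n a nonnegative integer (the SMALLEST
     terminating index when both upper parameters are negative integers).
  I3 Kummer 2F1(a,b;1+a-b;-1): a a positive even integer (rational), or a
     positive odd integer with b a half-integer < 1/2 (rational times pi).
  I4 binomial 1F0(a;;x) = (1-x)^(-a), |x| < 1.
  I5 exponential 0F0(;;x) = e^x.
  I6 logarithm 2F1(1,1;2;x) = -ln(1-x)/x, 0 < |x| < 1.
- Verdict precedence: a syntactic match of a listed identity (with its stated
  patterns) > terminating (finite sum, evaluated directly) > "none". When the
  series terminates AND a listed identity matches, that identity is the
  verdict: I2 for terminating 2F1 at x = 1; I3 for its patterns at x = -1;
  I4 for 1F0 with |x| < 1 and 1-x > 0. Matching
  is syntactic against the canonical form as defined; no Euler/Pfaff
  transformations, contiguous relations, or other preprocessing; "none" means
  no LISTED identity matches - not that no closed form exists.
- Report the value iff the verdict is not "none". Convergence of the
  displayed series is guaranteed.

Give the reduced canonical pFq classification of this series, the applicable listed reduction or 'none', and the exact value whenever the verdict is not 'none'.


Prefactor -3/5, argument -5/2: 2F1 with upper {-9, 1} over lower {2}. Verdict: terminating. With -9 upstairs the series is a 10-term polynomial sum; evaluated term by term. Hence: -33896907/5120.

The tell: t_0 being -3/5, the denominator's factorial ratio (C = -3/5, x = -5/2) is a lower Pochhammer.
Consecutive-term ratio: r(k) = (-5/2) * (k-9) (k+1) / [(k+2) (k+1)] ; factor over Q: parameters, x = (-5/2), and C = -3/5.


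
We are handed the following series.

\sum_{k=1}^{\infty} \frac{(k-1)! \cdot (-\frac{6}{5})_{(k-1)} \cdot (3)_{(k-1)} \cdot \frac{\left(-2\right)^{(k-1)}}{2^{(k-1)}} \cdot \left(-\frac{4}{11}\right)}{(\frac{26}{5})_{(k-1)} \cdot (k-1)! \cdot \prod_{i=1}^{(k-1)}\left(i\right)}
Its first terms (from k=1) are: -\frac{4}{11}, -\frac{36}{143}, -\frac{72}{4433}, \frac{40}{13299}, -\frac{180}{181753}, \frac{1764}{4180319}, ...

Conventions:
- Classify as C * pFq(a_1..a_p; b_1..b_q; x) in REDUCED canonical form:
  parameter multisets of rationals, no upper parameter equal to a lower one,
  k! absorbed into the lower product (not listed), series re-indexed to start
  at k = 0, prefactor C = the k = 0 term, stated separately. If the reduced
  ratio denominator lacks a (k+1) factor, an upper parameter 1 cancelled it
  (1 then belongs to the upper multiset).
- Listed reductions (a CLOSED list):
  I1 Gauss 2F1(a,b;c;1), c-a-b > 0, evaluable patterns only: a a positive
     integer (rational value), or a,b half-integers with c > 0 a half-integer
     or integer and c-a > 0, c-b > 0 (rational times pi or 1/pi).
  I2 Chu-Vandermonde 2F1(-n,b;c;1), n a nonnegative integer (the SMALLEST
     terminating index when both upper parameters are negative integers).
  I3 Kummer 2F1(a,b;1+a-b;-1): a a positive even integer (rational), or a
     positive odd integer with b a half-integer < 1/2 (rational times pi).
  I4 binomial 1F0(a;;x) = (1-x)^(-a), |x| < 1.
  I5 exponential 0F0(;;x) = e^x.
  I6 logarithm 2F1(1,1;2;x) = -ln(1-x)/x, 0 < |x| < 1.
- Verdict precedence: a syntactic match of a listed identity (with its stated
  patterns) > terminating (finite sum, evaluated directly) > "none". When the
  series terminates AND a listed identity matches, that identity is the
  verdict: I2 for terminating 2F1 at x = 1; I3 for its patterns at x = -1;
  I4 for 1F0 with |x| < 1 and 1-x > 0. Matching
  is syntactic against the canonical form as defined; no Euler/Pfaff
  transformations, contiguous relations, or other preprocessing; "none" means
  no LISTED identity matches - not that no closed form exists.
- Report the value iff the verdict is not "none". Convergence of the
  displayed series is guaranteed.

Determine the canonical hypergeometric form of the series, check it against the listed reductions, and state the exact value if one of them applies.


First insight: with t_0 = -\frac{4}{11}, the two k-th powers (C = -4/11) combine into one argument.
Step ratio: r(k) = -1 * (k-\frac{6}{5}) (k+3) / [(k+\frac{26}{5}) (k+1)] - rational; roots negated = parameters, x = -1, C = -\frac{4}{11}.

Prefactor -\frac{4}{11}, argument -1: 2F1 with upper {-\frac{6}{5}, 3} over lower {\frac{26}{5}}. Verdict: none. No listed pattern accepts 2F1(-\frac{6}{5}, 3; \frac{26}{5}; -1).


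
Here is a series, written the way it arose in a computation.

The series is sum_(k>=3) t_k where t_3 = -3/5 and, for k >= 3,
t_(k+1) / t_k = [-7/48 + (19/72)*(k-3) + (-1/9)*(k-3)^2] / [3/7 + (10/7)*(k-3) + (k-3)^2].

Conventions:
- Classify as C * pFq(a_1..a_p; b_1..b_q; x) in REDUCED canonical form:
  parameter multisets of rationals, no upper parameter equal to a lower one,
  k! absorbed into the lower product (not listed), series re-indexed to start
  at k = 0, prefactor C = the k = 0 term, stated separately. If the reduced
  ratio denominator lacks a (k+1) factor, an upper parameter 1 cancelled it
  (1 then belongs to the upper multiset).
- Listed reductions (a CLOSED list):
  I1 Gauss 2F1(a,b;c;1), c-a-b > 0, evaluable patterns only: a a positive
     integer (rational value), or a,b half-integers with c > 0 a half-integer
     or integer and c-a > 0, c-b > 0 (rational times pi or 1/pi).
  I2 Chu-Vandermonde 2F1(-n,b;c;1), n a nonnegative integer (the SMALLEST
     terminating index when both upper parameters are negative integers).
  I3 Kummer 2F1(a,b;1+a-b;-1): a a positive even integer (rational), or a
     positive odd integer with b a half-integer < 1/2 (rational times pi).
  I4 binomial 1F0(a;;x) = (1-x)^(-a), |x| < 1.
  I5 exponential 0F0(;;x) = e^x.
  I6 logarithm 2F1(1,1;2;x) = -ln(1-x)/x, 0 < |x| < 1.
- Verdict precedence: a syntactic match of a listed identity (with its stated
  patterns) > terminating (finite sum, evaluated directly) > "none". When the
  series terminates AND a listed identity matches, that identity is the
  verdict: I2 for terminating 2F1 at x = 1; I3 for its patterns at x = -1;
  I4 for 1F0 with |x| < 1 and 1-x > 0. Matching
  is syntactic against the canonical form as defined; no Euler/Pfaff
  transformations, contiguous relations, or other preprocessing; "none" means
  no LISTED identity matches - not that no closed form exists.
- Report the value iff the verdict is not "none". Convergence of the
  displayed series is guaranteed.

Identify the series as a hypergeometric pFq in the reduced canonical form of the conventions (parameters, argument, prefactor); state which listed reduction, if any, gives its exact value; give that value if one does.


Classification (C = -3/5): 2F1 with upper {-3/2, -7/8}, lower {3/7}, argument x = -1/9. Verdict: none here - no I1-I6 shape fits x = -1/9 with lower {3/7}.

The tell: t_0 being -3/5, roots of the ratio polynomials (C = -3/5, x = -1/9) are the negated parameters.
Adjacent-term ratio: r(k) = (-1/9) * (k-3/2) (k-7/8) / [(k+3/7) (k+1)] ; factor over Q: parameters, x = (-1/9), and C = -3/5.


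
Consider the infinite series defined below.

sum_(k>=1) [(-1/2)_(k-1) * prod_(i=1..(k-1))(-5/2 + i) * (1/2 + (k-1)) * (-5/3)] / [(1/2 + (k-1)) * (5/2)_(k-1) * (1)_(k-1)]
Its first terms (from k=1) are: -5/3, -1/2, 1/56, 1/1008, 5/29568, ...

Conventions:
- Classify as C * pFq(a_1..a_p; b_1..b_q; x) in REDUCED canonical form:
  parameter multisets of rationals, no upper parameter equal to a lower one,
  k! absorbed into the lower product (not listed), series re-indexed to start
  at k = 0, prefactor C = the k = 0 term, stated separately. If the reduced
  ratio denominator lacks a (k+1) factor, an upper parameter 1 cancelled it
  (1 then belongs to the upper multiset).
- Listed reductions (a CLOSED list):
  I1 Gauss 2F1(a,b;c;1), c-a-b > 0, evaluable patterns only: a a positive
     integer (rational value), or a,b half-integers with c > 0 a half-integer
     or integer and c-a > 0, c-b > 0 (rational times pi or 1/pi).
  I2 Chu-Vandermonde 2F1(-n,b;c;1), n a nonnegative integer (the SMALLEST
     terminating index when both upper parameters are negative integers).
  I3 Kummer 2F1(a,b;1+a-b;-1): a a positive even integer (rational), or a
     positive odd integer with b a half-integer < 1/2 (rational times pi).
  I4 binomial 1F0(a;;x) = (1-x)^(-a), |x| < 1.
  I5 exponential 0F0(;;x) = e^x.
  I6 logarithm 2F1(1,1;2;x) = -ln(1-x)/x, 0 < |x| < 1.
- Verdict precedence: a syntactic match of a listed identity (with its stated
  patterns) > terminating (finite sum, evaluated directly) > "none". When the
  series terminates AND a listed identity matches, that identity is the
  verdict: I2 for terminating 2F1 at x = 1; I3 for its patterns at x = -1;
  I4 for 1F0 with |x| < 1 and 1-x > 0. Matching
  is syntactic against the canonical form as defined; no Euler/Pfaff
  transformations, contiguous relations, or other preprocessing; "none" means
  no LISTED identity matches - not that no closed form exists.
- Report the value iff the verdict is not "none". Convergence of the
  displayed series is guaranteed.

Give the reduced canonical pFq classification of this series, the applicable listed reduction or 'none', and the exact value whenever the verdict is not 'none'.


The series (x = 1) is 2F1: upper {-3/2, -1/2}, lower {5/2}, prefactor -5/3. Verdict: this is Gauss's theorem I1 (half-integer case) (x = 1; upper {-3/2, -1/2} half-integers, c = 5/2 in the evaluable pattern). Exact value: (-175/256) * pi.

Key step: from the first term -5/3: the running product (prefactor -5/3) telescopes to a rising factorial.
Term ratio: r(k) = 1 * (k-3/2) (k-1/2) / [(k+5/2) (k+1)] - rational in k, leading ratio 1; with t_0 = -5/3, classification follows.


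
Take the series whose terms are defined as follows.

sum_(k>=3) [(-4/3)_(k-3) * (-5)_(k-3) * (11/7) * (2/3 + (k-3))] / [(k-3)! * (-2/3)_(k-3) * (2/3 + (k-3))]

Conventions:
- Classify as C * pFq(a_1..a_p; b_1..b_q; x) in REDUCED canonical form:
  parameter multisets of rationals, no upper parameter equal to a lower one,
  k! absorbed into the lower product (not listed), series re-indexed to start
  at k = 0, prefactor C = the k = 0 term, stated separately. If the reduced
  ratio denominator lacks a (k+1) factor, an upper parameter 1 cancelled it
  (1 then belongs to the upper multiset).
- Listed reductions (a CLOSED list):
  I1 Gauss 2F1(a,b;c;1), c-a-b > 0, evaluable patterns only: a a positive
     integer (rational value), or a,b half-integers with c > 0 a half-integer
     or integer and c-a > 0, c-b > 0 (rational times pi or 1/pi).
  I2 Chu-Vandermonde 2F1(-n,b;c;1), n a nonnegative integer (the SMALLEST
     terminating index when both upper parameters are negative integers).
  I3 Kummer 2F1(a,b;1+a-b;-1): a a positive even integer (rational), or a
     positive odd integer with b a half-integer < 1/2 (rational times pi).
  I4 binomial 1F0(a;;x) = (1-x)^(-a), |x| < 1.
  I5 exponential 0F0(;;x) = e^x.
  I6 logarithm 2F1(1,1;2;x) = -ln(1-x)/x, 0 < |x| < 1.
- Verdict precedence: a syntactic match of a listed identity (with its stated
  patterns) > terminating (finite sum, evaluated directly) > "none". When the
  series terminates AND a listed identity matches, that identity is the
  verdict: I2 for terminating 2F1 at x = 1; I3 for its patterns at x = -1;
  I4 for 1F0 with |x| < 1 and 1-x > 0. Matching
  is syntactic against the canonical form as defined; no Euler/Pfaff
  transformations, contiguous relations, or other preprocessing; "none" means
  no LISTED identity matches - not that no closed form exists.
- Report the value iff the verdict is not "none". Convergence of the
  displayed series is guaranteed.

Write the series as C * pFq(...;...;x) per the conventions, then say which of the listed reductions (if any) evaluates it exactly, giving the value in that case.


This is 11/7 * 2F1(-5, -4/3; -2/3; 1) in reduced canonical form. Verdict: the Chu-Vandermonde identity I2 matches (terminating 2F1 at x = 1 with n = 5, b = -4/3, c = -2/3). Exact value: -242/7.

Key step: t_0 being 11/7, k + 2/3 divides numerator and denominator alike; C = 11/7, x = 1 after cancelling.
Step ratio: r(k) = 1 * (k-5) (k-4/3) / [(k-2/3) (k+1)] - rational; roots negated = parameters, x = 1, C = 11/7.


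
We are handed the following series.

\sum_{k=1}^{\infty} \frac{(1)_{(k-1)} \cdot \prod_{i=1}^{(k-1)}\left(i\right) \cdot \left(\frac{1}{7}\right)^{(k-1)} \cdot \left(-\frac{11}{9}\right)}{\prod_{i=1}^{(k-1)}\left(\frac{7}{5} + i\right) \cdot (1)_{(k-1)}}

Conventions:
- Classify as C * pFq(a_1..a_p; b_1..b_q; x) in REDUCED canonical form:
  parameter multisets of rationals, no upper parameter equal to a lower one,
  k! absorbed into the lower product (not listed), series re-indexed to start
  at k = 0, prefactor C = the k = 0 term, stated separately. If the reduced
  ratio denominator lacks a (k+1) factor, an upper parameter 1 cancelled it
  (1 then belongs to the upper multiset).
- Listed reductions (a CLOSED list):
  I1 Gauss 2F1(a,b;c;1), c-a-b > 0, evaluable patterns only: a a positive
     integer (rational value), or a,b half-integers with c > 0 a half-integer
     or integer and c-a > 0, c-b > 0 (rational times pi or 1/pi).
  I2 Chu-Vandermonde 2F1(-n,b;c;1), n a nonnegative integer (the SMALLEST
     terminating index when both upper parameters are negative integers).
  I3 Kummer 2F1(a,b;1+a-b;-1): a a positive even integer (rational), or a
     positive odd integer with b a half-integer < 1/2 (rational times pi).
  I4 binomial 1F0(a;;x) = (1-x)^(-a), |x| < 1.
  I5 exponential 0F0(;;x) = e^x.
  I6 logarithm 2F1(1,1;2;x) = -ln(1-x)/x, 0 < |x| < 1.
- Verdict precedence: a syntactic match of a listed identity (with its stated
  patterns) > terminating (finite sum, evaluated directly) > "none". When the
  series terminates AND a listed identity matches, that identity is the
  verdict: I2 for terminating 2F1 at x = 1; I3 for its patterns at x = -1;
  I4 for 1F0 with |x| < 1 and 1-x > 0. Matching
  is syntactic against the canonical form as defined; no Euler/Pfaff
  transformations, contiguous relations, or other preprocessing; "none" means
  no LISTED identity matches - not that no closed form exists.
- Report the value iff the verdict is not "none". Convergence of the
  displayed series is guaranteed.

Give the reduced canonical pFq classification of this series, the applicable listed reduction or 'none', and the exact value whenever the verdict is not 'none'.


The tell: t_0 = -\frac{11}{9} here, and the running product (C = -11/9, x = 1/7) telescopes to a rising factorial.
Adjacent-term ratio: r(k) = \frac{1}{7} * (k+1) (k+1) / [(k+\frac{12}{5}) (k+1)] ; factor over Q: parameters, x = \frac{1}{7}, and C = -\frac{11}{9}.

This is -\frac{11}{9} * 2F1(1, 1; \frac{12}{5}; \frac{1}{7}) in reduced canonical form. Verdict: none (x = \frac{1}{7}): each listed identity misses the multisets {1, 1} ; {\frac{12}{5}}.


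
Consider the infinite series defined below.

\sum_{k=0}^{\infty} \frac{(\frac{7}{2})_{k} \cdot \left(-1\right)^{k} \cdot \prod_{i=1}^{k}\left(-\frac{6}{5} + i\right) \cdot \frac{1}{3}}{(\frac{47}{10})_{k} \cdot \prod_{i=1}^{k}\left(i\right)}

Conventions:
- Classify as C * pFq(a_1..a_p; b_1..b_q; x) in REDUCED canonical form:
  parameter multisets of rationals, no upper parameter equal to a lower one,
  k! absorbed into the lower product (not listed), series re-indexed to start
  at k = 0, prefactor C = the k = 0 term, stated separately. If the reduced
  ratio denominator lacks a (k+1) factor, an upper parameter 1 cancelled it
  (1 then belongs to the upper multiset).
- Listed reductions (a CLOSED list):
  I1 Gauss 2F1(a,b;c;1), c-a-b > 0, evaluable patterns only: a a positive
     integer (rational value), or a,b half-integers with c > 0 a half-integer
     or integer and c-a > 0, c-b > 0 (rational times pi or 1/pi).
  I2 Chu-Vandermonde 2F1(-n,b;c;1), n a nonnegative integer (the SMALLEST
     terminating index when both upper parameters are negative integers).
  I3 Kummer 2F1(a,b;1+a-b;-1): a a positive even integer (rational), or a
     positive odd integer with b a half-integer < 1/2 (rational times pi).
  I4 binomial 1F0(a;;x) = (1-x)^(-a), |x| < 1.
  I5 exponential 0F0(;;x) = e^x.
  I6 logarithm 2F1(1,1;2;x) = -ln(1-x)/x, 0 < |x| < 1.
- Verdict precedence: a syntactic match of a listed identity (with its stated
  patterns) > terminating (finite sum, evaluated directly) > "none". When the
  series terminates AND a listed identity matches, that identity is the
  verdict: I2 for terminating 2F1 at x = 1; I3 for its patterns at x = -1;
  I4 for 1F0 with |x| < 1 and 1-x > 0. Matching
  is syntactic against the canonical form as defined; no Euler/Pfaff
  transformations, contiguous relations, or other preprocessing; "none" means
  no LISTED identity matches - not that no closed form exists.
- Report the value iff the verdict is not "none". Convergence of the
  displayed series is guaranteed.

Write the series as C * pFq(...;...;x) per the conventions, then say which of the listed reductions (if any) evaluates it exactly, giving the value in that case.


Key observation: t_0 = \frac{1}{3} here, and the running product (C = 1/3, x = -1) telescopes to a rising factorial.
Step ratio: r(k) = -1 * (k-\frac{1}{5}) (k+\frac{7}{2}) / [(k+\frac{47}{10}) (k+1)] - rational in k, leading ratio -1; with t_0 = \frac{1}{3}, classification follows.

At argument -1: a 2F1 with upper {-\frac{1}{5}, \frac{7}{2}}, lower {\frac{47}{10}}, scaled by C = \frac{1}{3}. Verdict: none. Every listed pattern misses the 2F1 form at -1, upper {-\frac{1}{5}, \frac{7}{2}}.


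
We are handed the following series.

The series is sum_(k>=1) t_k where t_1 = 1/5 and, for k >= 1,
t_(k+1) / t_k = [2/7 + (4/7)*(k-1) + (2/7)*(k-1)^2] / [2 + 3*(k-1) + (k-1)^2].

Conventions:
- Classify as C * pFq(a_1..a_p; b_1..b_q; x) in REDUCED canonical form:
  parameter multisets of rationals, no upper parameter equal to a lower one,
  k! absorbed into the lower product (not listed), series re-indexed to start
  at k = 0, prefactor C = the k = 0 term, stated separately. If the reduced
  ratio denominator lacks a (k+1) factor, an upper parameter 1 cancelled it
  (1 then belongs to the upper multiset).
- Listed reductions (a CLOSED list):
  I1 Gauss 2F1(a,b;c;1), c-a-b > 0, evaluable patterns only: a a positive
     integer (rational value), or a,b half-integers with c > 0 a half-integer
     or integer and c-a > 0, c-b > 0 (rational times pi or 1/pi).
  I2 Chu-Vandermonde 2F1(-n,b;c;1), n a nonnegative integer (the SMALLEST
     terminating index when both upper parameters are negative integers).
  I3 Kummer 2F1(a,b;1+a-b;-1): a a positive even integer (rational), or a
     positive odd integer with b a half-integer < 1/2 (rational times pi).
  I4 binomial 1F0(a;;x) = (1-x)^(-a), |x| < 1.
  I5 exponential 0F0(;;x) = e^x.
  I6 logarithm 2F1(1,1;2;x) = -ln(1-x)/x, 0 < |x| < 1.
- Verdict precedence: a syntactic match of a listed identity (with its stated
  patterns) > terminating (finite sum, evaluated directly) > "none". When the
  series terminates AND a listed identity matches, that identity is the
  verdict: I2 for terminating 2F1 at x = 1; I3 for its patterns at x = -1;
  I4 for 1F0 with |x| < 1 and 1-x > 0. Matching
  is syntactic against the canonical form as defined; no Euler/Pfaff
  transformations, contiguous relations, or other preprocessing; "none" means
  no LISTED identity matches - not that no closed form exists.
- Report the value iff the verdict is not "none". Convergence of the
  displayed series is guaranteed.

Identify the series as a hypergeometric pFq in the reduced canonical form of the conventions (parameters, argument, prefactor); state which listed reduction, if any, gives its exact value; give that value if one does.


Key observation: with t_0 = 1/5, the expanded ratio factors over Q; C = 1/5, roots give parameters.
Consecutive-term ratio: r(k) = (2/7) * (k+1) (k+1) / [(k+2) (k+1)] - rational in k. x = (2/7); t_0 = 1/5; negate the roots.

The series (x = 2/7) is 2F1: upper {1, 1}, lower {2}, prefactor 1/5. Verdict: logarithm (I6) matches (the logarithm: parameters (1,1;2), x = 2/7). Value: (-7/10) * ln(5/7).


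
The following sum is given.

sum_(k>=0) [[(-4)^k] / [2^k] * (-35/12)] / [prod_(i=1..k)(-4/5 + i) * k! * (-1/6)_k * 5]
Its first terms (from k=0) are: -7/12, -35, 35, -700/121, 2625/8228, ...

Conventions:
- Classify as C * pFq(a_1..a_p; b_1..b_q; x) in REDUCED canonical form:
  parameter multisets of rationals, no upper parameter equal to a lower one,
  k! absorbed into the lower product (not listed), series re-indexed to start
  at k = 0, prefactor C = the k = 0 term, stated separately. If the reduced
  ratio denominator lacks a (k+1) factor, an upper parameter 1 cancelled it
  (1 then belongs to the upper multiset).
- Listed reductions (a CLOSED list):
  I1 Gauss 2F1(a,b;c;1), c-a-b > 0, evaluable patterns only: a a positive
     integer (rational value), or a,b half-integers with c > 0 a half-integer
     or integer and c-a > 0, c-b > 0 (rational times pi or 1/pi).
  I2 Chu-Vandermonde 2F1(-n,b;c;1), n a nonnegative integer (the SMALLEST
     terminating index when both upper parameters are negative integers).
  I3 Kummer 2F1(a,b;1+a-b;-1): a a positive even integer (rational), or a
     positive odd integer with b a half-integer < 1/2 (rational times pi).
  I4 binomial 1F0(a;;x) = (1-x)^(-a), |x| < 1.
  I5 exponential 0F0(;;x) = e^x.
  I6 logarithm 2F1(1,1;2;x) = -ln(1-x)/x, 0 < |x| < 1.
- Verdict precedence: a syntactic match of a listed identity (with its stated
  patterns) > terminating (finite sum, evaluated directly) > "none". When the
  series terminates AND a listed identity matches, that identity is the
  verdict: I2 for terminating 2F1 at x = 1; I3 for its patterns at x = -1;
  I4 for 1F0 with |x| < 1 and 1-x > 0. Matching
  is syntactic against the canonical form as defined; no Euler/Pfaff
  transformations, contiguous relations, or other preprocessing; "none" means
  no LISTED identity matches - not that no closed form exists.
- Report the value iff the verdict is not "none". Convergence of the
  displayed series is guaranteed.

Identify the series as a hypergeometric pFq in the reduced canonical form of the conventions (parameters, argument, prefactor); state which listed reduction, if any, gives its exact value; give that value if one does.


x = -2 here; the reduced form reads 0F2, upper {-}, lower {-1/6, 1/5}, C = -7/12. Verdict: none - this 0F2 at x = -2 matches no listed pattern, and upper {-} holds no stopper.

Key observation: with t_0 = -7/12, the lower running product (prefactor -7/12) is a rising factorial.
Step ratio: r(k) = (-2) * 1 / [(k-1/6) (k+1/5) (k+1)] - rational in k. x = (-2); t_0 = -7/12; negate the roots.


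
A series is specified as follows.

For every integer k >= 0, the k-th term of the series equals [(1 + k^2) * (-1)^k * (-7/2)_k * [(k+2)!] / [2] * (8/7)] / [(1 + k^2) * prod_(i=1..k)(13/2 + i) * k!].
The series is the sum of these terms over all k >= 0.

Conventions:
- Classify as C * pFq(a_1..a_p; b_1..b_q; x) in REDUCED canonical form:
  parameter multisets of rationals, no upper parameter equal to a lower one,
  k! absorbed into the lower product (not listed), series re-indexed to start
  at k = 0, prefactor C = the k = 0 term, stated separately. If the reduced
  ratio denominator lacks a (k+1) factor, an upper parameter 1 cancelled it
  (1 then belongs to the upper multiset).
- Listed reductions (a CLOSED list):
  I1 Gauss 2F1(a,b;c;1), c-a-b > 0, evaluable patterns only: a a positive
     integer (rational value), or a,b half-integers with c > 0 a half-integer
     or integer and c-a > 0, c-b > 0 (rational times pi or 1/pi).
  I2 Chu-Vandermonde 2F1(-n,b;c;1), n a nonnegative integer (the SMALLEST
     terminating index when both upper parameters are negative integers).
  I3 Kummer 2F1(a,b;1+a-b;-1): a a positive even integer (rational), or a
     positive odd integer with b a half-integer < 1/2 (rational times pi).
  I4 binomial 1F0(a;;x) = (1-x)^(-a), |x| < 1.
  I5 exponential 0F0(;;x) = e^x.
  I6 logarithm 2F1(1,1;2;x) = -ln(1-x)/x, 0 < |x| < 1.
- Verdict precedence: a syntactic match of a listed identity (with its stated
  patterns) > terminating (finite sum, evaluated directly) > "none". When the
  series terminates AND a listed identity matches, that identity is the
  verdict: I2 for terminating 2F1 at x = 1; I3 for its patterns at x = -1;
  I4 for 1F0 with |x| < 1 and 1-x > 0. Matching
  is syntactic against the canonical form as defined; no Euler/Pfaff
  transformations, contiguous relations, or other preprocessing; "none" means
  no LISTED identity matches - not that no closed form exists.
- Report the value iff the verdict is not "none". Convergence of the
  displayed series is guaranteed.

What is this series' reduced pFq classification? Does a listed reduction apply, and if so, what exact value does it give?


Canonical form: C = 8/7 times 2F1 with upper {-7/2, 3}, lower {15/2}, x = -1. Verdict at x = -1: Kummer's theorem (I3) matches (x = -1; c = 15/2 equals 1+a-b for upper {-7/2, 3}: listed pattern). Value: (1287/1024) * pi.

Structural cue: x = (-1) and k^2 + 1 divides numerator and denominator alike; C = 8/7 after cancelling.
Step ratio: r(k) = (-1) * (k-7/2) (k+3) / [(k+15/2) (k+1)] - rational in k. x = (-1); t_0 = 8/7; negate the roots.


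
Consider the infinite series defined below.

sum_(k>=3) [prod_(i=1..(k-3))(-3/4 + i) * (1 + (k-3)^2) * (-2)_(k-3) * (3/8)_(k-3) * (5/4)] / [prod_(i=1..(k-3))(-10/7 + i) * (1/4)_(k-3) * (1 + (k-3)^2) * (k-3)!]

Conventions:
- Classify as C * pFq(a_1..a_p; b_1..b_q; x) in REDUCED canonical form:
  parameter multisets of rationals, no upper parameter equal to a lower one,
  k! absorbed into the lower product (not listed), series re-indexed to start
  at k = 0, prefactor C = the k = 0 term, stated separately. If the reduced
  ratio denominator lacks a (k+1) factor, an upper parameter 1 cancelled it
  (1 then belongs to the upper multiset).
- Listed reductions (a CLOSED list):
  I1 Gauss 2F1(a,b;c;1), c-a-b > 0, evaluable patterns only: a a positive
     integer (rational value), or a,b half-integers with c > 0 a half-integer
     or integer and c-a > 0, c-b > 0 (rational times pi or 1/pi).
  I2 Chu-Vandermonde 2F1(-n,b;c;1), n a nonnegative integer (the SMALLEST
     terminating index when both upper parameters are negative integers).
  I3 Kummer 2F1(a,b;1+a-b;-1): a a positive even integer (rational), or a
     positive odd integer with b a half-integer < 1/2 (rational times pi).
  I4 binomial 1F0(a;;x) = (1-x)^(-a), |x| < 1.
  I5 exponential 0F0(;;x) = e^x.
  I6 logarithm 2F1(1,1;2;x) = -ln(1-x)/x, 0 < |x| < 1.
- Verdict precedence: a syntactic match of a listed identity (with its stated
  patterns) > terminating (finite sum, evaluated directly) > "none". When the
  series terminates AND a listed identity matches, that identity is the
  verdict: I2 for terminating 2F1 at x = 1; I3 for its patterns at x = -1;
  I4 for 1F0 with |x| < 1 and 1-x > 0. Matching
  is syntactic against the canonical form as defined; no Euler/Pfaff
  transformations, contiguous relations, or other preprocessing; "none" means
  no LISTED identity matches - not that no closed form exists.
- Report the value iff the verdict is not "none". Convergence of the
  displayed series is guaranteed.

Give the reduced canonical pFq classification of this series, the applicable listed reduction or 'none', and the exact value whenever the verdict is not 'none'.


Reduced: x = 1, 2F1, upper = {-2, 3/8}, lower = {-3/7}, C = 5/4. Verdict at x = 1: the Chu-Vandermonde identity I2 matches (terminating 2F1 at x = 1 with n = 2, b = 3/8, c = -3/7). Sum: 825/1024.

The tell: from the first term 5/4: k^2 + 1 divides numerator and denominator alike; C = 5/4 after cancelling.
Consecutive-term ratio: r(k) = 1 * (k-2) (k+3/8) / [(k-3/7) (k+1)] - rational; roots negated = parameters, x = 1, C = 5/4.


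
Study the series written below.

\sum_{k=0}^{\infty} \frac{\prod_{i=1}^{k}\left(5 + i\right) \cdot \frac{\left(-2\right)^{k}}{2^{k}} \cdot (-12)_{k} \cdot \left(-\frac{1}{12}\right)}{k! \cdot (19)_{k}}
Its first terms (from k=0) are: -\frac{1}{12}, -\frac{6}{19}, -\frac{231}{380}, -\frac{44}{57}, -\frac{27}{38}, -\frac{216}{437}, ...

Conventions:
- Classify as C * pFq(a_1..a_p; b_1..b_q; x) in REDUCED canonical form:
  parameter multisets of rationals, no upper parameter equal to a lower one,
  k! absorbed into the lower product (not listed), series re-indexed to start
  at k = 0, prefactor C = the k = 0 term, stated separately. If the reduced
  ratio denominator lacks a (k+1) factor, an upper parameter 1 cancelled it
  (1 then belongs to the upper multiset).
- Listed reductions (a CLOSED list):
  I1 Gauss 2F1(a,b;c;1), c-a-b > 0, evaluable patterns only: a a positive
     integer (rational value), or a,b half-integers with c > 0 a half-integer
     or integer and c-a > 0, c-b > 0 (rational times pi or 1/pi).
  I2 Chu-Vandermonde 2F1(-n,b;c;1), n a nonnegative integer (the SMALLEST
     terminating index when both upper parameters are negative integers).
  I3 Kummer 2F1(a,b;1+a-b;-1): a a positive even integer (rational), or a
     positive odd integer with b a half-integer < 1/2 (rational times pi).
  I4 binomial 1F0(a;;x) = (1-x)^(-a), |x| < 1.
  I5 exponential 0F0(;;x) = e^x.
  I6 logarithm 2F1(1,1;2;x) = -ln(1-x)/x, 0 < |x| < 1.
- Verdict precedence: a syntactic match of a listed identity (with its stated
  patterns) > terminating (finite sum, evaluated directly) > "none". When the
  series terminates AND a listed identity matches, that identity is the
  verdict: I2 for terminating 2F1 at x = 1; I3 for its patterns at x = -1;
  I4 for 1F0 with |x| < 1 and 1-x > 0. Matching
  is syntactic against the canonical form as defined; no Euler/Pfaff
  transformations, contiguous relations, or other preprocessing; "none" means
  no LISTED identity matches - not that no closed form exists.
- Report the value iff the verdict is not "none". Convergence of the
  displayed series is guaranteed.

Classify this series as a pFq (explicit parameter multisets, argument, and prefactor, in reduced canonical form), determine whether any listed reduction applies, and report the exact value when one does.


Prefactor -\frac{1}{12}, argument -1: 2F1 with upper {-12, 6} over lower {19}. Verdict: Kummer's theorem (I3) applies (x = -1; c = 19 equals 1+a-b for upper {-12, 6}: listed pattern). Hence: -\frac{17}{5}.

The tell: with t_0 = -\frac{1}{12}, the two k-th powers (C = -1/12) combine into one argument.
Ratio: r(k) = -1 * (k-12) (k+6) / [(k+19) (k+1)] - poly over poly, x = -1 from leading terms; C = -\frac{1}{12} at k = 0.


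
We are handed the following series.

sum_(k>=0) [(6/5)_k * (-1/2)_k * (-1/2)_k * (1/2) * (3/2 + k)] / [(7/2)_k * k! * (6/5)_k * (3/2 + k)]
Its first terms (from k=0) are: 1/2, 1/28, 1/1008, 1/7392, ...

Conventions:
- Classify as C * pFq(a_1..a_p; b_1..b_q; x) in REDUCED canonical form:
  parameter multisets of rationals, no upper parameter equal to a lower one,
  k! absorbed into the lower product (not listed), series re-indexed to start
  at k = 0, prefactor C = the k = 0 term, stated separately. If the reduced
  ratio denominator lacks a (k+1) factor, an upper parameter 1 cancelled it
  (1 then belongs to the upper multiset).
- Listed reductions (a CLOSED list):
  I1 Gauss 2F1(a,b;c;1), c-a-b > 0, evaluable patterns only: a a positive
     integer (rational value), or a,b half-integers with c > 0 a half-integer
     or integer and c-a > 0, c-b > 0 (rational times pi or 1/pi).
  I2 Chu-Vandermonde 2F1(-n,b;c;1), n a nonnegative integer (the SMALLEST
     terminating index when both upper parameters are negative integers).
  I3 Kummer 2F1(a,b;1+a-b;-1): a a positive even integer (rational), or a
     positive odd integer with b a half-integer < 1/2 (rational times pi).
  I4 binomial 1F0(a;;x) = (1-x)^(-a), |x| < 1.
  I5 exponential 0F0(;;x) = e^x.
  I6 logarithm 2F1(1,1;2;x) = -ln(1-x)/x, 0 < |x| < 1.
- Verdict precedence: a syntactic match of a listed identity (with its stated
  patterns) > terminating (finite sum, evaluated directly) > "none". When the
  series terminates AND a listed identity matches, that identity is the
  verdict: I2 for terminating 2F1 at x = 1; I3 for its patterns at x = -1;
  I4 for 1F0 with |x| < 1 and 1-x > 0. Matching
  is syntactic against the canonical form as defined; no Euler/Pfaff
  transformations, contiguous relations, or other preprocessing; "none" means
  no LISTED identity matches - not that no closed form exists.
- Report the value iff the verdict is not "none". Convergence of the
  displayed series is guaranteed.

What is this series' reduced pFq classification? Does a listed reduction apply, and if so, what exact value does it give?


x = 1 here; the reduced form reads 2F1, upper {-1/2, -1/2}, lower {7/2}, C = 1/2. Verdict: this is Gauss (I1, half-integer pattern) (x = 1; upper {-1/2, -1/2} half-integers, c = 7/2 in the evaluable pattern). Value: (175/1024) * pi.

First insight: t_0 = 1/2 here, and k + 3/2 divides numerator and denominator alike; C = 1/2 after cancelling.
Adjacent-term ratio: r(k) = 1 * (k-1/2) (k-1/2) / [(k+7/2) (k+1)] - rational; roots negated = parameters, x = 1, C = 1/2.


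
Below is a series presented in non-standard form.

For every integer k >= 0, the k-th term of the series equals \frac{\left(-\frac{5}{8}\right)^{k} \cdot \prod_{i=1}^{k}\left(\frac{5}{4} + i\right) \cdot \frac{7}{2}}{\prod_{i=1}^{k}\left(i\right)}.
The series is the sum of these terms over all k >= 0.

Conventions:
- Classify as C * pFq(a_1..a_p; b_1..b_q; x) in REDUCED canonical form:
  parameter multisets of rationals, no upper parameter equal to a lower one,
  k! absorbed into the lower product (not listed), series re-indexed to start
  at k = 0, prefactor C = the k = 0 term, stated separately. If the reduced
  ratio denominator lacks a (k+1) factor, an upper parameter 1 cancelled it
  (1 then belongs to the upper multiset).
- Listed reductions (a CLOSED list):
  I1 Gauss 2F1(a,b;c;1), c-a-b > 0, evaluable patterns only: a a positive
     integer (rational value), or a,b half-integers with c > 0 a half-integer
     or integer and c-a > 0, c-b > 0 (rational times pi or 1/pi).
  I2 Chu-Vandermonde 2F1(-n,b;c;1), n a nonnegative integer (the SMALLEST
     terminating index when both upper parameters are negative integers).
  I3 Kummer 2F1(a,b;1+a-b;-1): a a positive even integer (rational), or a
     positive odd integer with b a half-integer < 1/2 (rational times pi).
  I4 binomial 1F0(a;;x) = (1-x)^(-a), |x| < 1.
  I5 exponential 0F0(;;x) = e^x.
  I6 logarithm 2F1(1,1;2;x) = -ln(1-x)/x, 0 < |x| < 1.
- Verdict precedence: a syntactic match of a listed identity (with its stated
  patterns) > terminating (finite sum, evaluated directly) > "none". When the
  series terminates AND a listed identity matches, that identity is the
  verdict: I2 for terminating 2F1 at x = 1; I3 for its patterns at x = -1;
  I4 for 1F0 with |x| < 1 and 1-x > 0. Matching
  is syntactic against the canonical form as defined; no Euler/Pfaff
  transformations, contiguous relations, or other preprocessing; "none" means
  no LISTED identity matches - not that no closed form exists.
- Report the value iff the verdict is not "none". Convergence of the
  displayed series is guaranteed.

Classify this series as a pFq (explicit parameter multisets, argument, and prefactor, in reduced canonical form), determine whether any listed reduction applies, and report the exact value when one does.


Classification (C = \frac{7}{2}): 1F0 with upper {\frac{9}{4}}, lower {-}, argument x = -\frac{5}{8}. Verdict: the binomial series (I4) matches (the 1F0 binomial series: exponent -9/4, x = -\frac{5}{8}). Exact value: \frac{7}{2} \cdot \left(\frac{13}{8}\right)^{-\frac{9}{4}}.

Key observation: t_0 = \frac{7}{2} here, and the product of the first k integers (C = 7/2, x = -5/8) is k!.
Step ratio: r(k) = -\frac{5}{8} * (k+\frac{9}{4}) / [(k+1)] - rational; roots negated = parameters, x = -\frac{5}{8}, C = \frac{7}{2}.


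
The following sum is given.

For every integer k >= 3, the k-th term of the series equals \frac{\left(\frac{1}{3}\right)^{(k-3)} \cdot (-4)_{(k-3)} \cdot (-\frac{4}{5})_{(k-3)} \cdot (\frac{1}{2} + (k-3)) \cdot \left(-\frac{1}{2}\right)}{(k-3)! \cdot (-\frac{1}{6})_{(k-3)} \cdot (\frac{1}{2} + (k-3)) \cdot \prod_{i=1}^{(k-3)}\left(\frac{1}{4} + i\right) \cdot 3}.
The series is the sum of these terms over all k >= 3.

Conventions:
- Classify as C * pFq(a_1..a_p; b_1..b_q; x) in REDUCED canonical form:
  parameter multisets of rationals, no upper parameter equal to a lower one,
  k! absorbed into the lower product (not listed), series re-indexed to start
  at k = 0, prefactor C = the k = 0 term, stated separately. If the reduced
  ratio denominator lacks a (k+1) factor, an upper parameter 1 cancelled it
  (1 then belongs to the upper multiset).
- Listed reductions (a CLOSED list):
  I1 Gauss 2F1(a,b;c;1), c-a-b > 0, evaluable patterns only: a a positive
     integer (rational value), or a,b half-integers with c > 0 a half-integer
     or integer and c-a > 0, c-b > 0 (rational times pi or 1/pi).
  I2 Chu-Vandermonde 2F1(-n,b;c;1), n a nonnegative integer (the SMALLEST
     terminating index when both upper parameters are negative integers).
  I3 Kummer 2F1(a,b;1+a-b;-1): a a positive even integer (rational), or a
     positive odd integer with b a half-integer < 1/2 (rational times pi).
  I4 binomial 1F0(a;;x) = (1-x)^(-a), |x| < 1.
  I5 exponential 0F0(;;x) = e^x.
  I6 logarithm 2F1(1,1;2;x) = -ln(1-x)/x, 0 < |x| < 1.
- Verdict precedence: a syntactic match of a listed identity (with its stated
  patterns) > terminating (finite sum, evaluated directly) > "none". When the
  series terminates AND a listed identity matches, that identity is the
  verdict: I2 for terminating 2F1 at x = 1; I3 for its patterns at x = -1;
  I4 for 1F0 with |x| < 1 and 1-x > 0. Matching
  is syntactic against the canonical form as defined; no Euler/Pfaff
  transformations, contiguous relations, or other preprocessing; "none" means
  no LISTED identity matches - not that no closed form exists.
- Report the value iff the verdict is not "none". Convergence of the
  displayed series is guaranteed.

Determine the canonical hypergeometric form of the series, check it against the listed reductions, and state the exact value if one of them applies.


x = \frac{1}{3} here; the reduced form reads 2F2, upper {-4, -\frac{4}{5}}, lower {-\frac{1}{6}, \frac{5}{4}}, C = -\frac{1}{6}. Verdict: terminating at k = 4: the factor (-4)_k kills every later term; summing the 5 survivors is exact. Hence: \frac{2491868569}{3874406250}.

Key step: x = \frac{1}{3} and the constant factors (C = -1/6, x = 1/3) combine into one prefactor.
Term ratio: r(k) = \frac{1}{3} * (k-4) (k-\frac{4}{5}) / [(k-\frac{1}{6}) (k+\frac{5}{4}) (k+1)] - poly over poly, x = \frac{1}{3} from leading terms; C = -\frac{1}{6} at k = 0.
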